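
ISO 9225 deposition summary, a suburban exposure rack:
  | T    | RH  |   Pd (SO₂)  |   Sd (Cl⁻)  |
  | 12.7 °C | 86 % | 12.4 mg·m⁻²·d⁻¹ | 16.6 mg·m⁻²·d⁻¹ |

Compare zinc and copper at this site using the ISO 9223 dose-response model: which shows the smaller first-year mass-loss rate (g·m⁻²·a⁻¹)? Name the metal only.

zinc

zinc: T>10 °C ⇒ hinge -0.071·(12.7−10) = -0.1917
  Pd branch = 0.0129·Pd^0.44·e^(0.046·RH+f) = 1.685 μm/a
  Sd branch = 0.0175·Sd^0.57·e^(0.008·RH+0.085·T) = 0.5083 μm/a
  r_corr = 1.685 + 0.5083 = 2.193 μm/a
  mass loss = 2.193 μm/a × 7.14 g/cm³ = 15.66 g·m⁻²·a⁻¹
copper: temperature factor f = -0.080·(2.7) = -0.2160
  Pd branch = 0.0053·Pd^0.26·e^(0.059·RH+f) = 1.313 μm/a
  Sd branch = 0.01025·Sd^0.27·e^(0.036·RH+0.049·T) = 0.9016 μm/a
  r_corr = 1.313 + 0.9016 = 2.215 μm/a
  mass loss = 2.215 μm/a × 8.96 g/cm³ = 19.85 g·m⁻²·a⁻¹
Ordering by g·m⁻²·a⁻¹: copper (19.8) > zinc (15.7)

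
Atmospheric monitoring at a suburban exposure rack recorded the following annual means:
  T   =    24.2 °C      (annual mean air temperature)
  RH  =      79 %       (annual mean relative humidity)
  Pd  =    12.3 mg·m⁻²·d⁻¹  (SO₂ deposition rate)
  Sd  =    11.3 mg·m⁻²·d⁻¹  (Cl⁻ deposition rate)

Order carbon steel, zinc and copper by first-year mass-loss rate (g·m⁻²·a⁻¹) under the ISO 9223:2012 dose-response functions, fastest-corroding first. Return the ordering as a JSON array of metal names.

["carbon steel", "copper", "zinc"]

carbon steel: T>10 °C ⇒ hinge -0.054·(24.2−10) = -0.7668
  sulphur-dioxide contribution → 14.72 μm/a
  chloride contribution → 16.37 μm/a
  ⇒ r_corr(carbon steel) = 31.09 μm/a
  mass loss = 31.09 μm/a × 7.85 g/cm³ = 244.1 g·m⁻²·a⁻¹
zinc: T>10 °C ⇒ hinge -0.071·(24.2−10) = -1.0082
  sulphur-dioxide contribution → 0.5377 μm/a
  chloride contribution → 1.026 μm/a
  ⇒ r_corr(zinc) = 1.564 μm/a
  mass loss = 1.564 μm/a × 7.14 g/cm³ = 11.16 g·m⁻²·a⁻¹
copper: f(T) = -0.080·(T−10) [T>10 °C] = -1.1360
  sulphur-dioxide contribution → 0.3456 μm/a
  chloride contribution → 1.11 μm/a
  ⇒ r_corr(copper) = 1.455 μm/a
  mass loss = 1.455 μm/a × 8.96 g/cm³ = 13.04 g·m⁻²·a⁻¹
Ordering by g·m⁻²·a⁻¹: carbon steel (244) > copper (13) > zinc (11.2)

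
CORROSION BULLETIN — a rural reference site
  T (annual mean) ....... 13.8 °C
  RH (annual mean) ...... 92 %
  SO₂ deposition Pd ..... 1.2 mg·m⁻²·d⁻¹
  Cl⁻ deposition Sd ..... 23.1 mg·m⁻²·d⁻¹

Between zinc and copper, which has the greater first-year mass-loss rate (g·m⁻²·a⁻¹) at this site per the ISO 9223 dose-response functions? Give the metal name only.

copper

zinc: f(T) = -0.071·(T−10) [T>10 °C] = -0.2698
  sulphur-dioxide contribution → 0.7348 μm/a
  chloride contribution → 0.7069 μm/a
  total first-year rate 1.442 μm/a
  mass loss = 1.442 μm/a × 7.14 g/cm³ = 10.29 g·m⁻²·a⁻¹
copper: T>10 °C ⇒ hinge -0.080·(13.8−10) = -0.3040
  sulphur-dioxide contribution → 0.9337 μm/a
  chloride contribution → 1.291 μm/a
  total first-year rate 2.225 μm/a
  mass loss = 2.225 μm/a × 8.96 g/cm³ = 19.93 g·m⁻²·a⁻¹
Ordering by g·m⁻²·a⁻¹: copper (19.9) > zinc (10.3)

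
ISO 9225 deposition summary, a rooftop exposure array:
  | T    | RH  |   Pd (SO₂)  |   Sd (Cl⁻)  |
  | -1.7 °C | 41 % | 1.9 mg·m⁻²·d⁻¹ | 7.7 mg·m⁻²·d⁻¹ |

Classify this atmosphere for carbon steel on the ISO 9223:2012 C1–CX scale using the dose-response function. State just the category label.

C2

carbon steel: f(T) = +0.150·(T−10) [T≤10 °C] = -1.7550
  Pd branch = 1.77·Pd^0.52·e^(0.02·RH+f) = 0.9702 μm/a
  Sd branch = 0.102·Sd^0.62·e^(0.033·RH+0.04·T) = 1.307 μm/a
  sum: 0.9702 + 1.307 → r_corr = 2.277 μm/a
Category bounds: 1.3…25 μm/a bracket r_corr ⇒ C2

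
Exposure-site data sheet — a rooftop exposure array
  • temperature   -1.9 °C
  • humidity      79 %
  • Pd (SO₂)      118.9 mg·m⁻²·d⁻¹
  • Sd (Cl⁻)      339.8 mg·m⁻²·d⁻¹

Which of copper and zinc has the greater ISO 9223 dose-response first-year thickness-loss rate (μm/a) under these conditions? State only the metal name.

zinc

copper: f(T) = +0.126·(T−10) [T≤10 °C] = -1.4994
  Pd branch = 0.0053·Pd^0.26·e^(0.059·RH+f) = 0.4334 μm/a
  Sd branch = 0.01025·Sd^0.27·e^(0.036·RH+0.049·T) = 0.7742 μm/a
  sum: 0.4334 + 0.7742 → r_corr = 1.208 μm/a
zinc: temperature factor f = +0.038·(-11.9) = -0.4522
  Pd branch = 0.0129·Pd^0.44·e^(0.046·RH+f) = 2.544 μm/a
  Cl⁻ term: 0.0175·339.8^0.57·exp(0.008·79+0.085·-1.9) = 0.7766
  r_corr = 2.544 + 0.7766 = 3.32 μm/a
Ordering by μm/a: zinc (3.32) > copper (1.21)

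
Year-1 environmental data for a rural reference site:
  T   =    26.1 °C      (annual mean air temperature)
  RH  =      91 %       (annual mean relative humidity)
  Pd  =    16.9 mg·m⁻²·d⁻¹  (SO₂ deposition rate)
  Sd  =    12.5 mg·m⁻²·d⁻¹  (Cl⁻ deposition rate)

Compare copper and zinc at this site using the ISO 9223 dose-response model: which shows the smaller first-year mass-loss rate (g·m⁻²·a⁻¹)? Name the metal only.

zinc

copper: f(T) = -0.080·(T−10) [T>10 °C] = -1.2880
  SO₂ term: 0.0053·16.9^0.26·exp(0.059·91-1.2880) = 0.6545
  Sd branch = 0.01025·Sd^0.27·e^(0.036·RH+0.049·T) = 1.928 μm/a
  sum: 0.6545 + 1.928 → r_corr = 2.582 μm/a
  mass loss = 2.582 μm/a × 8.96 g/cm³ = 23.14 g·m⁻²·a⁻¹
zinc: f(T) = -0.071·(T−10) [T>10 °C] = -1.1431
  SO₂ term: 0.0129·16.9^0.44·exp(0.046·91-1.1431) = 0.9384
  Cl⁻ term: 0.0175·12.5^0.57·exp(0.008·91+0.085·26.1) = 1.406
  sum: 0.9384 + 1.406 → r_corr = 2.344 μm/a
  mass loss = 2.344 μm/a × 7.14 g/cm³ = 16.74 g·m⁻²·a⁻¹
Ordering by g·m⁻²·a⁻¹: copper (23.1) > zinc (16.7)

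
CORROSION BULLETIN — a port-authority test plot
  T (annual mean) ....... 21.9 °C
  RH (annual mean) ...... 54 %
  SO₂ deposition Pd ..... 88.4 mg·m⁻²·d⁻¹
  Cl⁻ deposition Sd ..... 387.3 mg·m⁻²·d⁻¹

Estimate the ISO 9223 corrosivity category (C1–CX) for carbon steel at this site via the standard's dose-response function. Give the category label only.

C5

carbon steel: temperature factor f = -0.054·(11.9) = -0.6426
  sulphur-dioxide contribution → 28.19 μm/a
  chloride contribution → 58.55 μm/a
  ⇒ r_corr(carbon steel) = 86.74 μm/a
86.7 μm/a falls in (80, 200] for carbon steel → category C5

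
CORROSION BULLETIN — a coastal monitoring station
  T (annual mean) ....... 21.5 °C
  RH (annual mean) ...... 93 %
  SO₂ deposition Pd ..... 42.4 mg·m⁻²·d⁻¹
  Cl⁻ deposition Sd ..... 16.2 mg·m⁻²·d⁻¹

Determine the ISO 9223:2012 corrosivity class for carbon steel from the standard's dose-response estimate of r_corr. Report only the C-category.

C4

carbon steel: T>10 °C ⇒ hinge -0.054·(21.5−10) = -0.6210
  sulphur-dioxide contribution → 42.88 μm/a
  chloride contribution → 29.16 μm/a
  total first-year rate 72.05 μm/a
72 μm/a falls in (50, 80] for carbon steel → category C4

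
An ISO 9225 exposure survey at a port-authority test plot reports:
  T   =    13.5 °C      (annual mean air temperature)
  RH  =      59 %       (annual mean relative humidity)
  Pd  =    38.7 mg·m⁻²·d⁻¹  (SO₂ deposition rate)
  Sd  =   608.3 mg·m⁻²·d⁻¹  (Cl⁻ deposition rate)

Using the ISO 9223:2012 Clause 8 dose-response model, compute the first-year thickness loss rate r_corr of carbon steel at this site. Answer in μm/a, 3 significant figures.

r_corr = 97.2 μm/a

carbon steel: f(T) = -0.054·(T−10) [T>10 °C] = -0.1890
  SO₂ term: 1.77·38.7^0.52·exp(0.02·59-0.1890) = 31.91
  Sd branch = 0.102·Sd^0.62·e^(0.033·RH+0.04·T) = 65.29 μm/a
  sum: 31.91 + 65.29 → r_corr = 97.2 μm/a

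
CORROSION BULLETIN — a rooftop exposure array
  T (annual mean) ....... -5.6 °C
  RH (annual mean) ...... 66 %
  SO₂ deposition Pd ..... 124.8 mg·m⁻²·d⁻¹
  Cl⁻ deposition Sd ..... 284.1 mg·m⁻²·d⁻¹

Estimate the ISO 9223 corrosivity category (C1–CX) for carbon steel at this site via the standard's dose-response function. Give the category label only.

carbon steel: temperature factor f = +0.150·(-15.6) = -2.3400
  Pd branch = 1.77·Pd^0.52·e^(0.02·RH+f) = 7.853 μm/a
  Cl⁻ term: 0.102·284.1^0.62·exp(0.033·66+0.04·-5.6) = 23.9
  sum: 7.853 + 23.9 → r_corr = 31.75 μm/a
31.8 μm/a falls in (25, 50] for carbon steel → category C3

C3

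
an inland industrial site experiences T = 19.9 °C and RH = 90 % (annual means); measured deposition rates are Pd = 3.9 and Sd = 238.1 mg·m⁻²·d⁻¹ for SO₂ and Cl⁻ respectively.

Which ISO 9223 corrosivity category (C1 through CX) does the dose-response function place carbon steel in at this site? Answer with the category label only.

carbon steel: T>10 °C ⇒ hinge -0.054·(19.9−10) = -0.5346
  Pd branch = 1.77·Pd^0.52·e^(0.02·RH+f) = 12.73 μm/a
  Cl⁻ term: 0.102·238.1^0.62·exp(0.033·90+0.04·19.9) = 131.1
  r_corr = 12.73 + 131.1 = 143.9 μm/a
144 μm/a falls in (80, 200] for carbon steel → category C5

C5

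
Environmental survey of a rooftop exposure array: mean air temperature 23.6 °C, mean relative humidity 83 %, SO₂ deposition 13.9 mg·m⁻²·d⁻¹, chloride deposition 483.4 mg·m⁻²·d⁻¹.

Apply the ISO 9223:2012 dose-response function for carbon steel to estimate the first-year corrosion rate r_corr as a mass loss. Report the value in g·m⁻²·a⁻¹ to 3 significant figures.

carbon steel: f(T) = -0.054·(T−10) [T>10 °C] = -0.7344
  sulphur-dioxide contribution → 17.55 μm/a
  chloride contribution → 187.2 μm/a
  ⇒ r_corr(carbon steel) = 204.8 μm/a
Convert to mass loss: 204.8 μm/a × 7.85 g/cm³ = 1608 g·m⁻²·a⁻¹

r_corr = 1.61e+03 g·m⁻²·a⁻¹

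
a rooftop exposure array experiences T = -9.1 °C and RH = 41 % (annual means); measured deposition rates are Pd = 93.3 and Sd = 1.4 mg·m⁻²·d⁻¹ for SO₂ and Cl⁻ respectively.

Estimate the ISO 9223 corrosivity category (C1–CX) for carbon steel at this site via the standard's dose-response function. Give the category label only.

carbon steel: T≤10 °C ⇒ hinge +0.150·(-9.1−10) = -2.8650
  Pd branch = 1.77·Pd^0.52·e^(0.02·RH+f) = 2.422 μm/a
  Cl⁻ term: 0.102·1.4^0.62·exp(0.033·41+0.04·-9.1) = 0.3378
  r_corr = 2.422 + 0.3378 = 2.76 μm/a
Category bounds: 1.3…25 μm/a bracket r_corr ⇒ C2

C2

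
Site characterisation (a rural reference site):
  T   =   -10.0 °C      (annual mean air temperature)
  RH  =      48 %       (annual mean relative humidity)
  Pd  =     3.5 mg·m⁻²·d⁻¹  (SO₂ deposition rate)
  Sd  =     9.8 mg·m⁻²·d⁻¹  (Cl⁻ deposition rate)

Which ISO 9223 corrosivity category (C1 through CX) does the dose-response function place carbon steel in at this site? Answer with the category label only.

carbon steel: T≤10 °C ⇒ hinge +0.150·(-10.0−10) = -3.0000
  Pd branch = 1.77·Pd^0.52·e^(0.02·RH+f) = 0.4415 μm/a
  Cl⁻ term: 0.102·9.8^0.62·exp(0.033·48+0.04·-10.0) = 1.372
  r_corr = 0.4415 + 1.372 = 1.814 μm/a
Category bounds: 1.3…25 μm/a bracket r_corr ⇒ C2

C2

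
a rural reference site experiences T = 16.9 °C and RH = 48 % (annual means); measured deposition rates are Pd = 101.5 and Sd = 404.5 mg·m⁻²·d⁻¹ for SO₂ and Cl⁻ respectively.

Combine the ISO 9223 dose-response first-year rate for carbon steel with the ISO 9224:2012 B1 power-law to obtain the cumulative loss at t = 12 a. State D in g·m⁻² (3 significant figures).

D(12) = 2.18e+03 g·m⁻²

carbon steel: f(T) = -0.054·(T−10) [T>10 °C] = -0.3726
  Pd branch = 1.77·Pd^0.52·e^(0.02·RH+f) = 35.19 μm/a
  Cl⁻ term: 0.102·404.5^0.62·exp(0.033·48+0.04·16.9) = 40.4
  sum: 35.19 + 40.4 → r_corr = 75.59 μm/a
ISO 9224: D(t) = r_corr · t^b with b = 0.523 (carbon steel, B1)
  D(12) = 75.59 × 12^0.523 = 75.59 × 3.668 = 277.3 μm
  Mass loss = 277.3 μm × 7.85 g/cm³ = 2177 g·m⁻²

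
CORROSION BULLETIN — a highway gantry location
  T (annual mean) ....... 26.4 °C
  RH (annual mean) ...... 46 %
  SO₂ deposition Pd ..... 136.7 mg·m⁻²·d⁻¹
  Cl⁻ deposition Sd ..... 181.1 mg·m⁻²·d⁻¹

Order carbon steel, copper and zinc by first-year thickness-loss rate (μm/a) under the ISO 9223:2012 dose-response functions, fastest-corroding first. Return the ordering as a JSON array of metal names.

["carbon steel", "zinc", "copper"]

carbon steel: temperature factor f = -0.054·(16.4) = -0.8856
  Pd branch = 1.77·Pd^0.52·e^(0.02·RH+f) = 23.63 μm/a
  Sd branch = 0.102·Sd^0.62·e^(0.033·RH+0.04·T) = 33.6 μm/a
  sum: 23.63 + 33.6 → r_corr = 57.24 μm/a
copper: f(T) = -0.080·(T−10) [T>10 °C] = -1.3120
  Pd branch = 0.0053·Pd^0.26·e^(0.059·RH+f) = 0.07735 μm/a
  Sd branch = 0.01025·Sd^0.27·e^(0.036·RH+0.049·T) = 0.7968 μm/a
  sum: 0.07735 + 0.7968 → r_corr = 0.8742 μm/a
zinc: temperature factor f = -0.071·(16.4) = -1.1644
  SO₂ term: 0.0129·136.7^0.44·exp(0.046·46-1.1644) = 0.2908
  Sd branch = 0.0175·Sd^0.57·e^(0.008·RH+0.085·T) = 4.618 μm/a
  sum: 0.2908 + 4.618 → r_corr = 4.909 μm/a
Ordering by μm/a: carbon steel (57.2) > zinc (4.91) > copper (0.874)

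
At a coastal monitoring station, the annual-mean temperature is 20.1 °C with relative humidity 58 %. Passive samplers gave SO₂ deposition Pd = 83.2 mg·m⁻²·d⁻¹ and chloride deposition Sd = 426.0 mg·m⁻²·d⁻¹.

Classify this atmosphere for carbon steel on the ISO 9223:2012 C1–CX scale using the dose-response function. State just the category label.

carbon steel: f(T) = -0.054·(T−10) [T>10 °C] = -0.5454
  SO₂ term: 1.77·83.2^0.52·exp(0.02·58-0.5454) = 32.61
  Sd branch = 0.102·Sd^0.62·e^(0.033·RH+0.04·T) = 65.95 μm/a
  r_corr = 32.61 + 65.95 = 98.57 μm/a
Category bounds: 80…200 μm/a bracket r_corr ⇒ C5

C5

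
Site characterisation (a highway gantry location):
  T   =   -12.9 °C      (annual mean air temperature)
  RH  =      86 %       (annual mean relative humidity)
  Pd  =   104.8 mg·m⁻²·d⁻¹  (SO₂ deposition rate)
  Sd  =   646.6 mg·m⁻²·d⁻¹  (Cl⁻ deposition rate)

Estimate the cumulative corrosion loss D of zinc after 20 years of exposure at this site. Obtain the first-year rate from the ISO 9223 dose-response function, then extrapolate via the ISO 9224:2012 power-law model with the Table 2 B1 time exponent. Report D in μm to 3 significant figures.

zinc: T≤10 °C ⇒ hinge +0.038·(-12.9−10) = -0.8702
  SO₂ term: 0.0129·104.8^0.44·exp(0.046·86-0.8702) = 2.186
  Sd branch = 0.0175·Sd^0.57·e^(0.008·RH+0.085·T) = 0.4653 μm/a
  sum: 2.186 + 0.4653 → r_corr = 2.651 μm/a
Long-term exponent b (ISO 9224 Table 2, B1) = 0.813
  D(20) = 2.651 × 20^0.813 = 2.651 × 11.42 = 30.28 μm

D(20) = 30.3 μm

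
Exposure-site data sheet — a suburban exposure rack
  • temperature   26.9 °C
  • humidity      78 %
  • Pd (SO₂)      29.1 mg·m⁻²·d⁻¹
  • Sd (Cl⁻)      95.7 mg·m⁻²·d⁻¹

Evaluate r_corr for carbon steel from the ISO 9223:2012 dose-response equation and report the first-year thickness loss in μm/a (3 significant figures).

carbon steel: f(T) = -0.054·(T−10) [T>10 °C] = -0.9126
  SO₂ term: 1.77·29.1^0.52·exp(0.02·78-0.9126) = 19.51
  Sd branch = 0.102·Sd^0.62·e^(0.033·RH+0.04·T) = 66.37 μm/a
  r_corr = 19.51 + 66.37 = 85.88 μm/a

r_corr = 85.9 μm/a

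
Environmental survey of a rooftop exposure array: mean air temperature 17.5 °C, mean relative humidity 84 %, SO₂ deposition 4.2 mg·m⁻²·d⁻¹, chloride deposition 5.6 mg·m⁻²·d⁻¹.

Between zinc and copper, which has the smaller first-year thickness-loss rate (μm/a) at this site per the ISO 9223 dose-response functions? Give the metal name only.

zinc: T>10 °C ⇒ hinge -0.071·(17.5−10) = -0.5325
  SO₂ term: 0.0129·4.2^0.44·exp(0.046·84-0.5325) = 0.6787
  Cl⁻ term: 0.0175·5.6^0.57·exp(0.008·84+0.085·17.5) = 0.4049
  sum: 0.6787 + 0.4049 → r_corr = 1.084 μm/a
copper: f(T) = -0.080·(T−10) [T>10 °C] = -0.6000
  Pd branch = 0.0053·Pd^0.26·e^(0.059·RH+f) = 0.5999 μm/a
  Cl⁻ term: 0.01025·5.6^0.27·exp(0.036·84+0.049·17.5) = 0.7915
  sum: 0.5999 + 0.7915 → r_corr = 1.391 μm/a
Ordering by μm/a: copper (1.39) > zinc (1.08)

zinc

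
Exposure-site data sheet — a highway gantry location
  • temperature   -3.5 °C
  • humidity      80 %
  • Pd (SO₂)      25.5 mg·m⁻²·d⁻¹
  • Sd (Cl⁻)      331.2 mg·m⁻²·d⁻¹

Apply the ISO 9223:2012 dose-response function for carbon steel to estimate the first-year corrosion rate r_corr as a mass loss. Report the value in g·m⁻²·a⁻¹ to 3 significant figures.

r_corr = 405 g·m⁻²·a⁻¹

carbon steel: f(T) = +0.150·(T−10) [T≤10 °C] = -2.0250
  SO₂ term: 1.77·25.5^0.52·exp(0.02·80-2.0250) = 6.234
  Sd branch = 0.102·Sd^0.62·e^(0.033·RH+0.04·T) = 45.37 μm/a
  sum: 6.234 + 45.37 → r_corr = 51.61 μm/a
Convert to mass loss: 51.61 μm/a × 7.85 g/cm³ = 405.1 g·m⁻²·a⁻¹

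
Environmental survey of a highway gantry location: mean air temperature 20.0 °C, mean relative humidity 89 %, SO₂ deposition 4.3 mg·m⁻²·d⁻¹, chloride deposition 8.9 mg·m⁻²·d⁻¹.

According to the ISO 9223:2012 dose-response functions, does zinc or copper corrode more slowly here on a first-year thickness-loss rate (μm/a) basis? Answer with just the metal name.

zinc: f(T) = -0.071·(T−10) [T>10 °C] = -0.7100
  SO₂ term: 0.0129·4.3^0.44·exp(0.046·89-0.7100) = 0.7227
  Cl⁻ term: 0.0175·8.9^0.57·exp(0.008·89+0.085·20.0) = 0.6787
  r_corr = 0.7227 + 0.6787 = 1.401 μm/a
copper: T>10 °C ⇒ hinge -0.080·(20.0−10) = -0.8000
  SO₂ term: 0.0053·4.3^0.26·exp(0.059·89-0.8000) = 0.6638
  Cl⁻ term: 0.01025·8.9^0.27·exp(0.036·89+0.049·20.0) = 1.214
  sum: 0.6638 + 1.214 → r_corr = 1.878 μm/a
Ordering by μm/a: copper (1.88) > zinc (1.4)

zinc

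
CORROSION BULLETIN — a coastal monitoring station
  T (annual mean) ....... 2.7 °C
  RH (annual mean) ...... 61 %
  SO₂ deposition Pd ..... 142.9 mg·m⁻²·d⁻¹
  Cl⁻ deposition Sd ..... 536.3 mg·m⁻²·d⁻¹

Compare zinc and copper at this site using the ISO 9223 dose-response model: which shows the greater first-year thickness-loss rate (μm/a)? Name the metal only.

zinc: f(T) = +0.038·(T−10) [T≤10 °C] = -0.2774
  sulphur-dioxide contribution → 1.435 μm/a
  chloride contribution → 1.289 μm/a
  total first-year rate 2.725 μm/a
copper: T≤10 °C ⇒ hinge +0.126·(2.7−10) = -0.9198
  sulphur-dioxide contribution → 0.2806 μm/a
  chloride contribution → 0.5739 μm/a
  ⇒ r_corr(copper) = 0.8545 μm/a
Ordering by μm/a: zinc (2.72) > copper (0.855)

zinc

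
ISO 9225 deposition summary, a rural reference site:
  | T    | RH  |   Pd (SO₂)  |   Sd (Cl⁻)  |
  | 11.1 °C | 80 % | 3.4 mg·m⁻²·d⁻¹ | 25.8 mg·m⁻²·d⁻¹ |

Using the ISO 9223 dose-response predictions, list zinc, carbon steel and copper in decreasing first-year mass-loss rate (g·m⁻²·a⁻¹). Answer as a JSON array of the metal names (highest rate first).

zinc: T>10 °C ⇒ hinge -0.071·(11.1−10) = -0.0781
  SO₂ term: 0.0129·3.4^0.44·exp(0.046·80-0.0781) = 0.8104
  Cl⁻ term: 0.0175·25.8^0.57·exp(0.008·80+0.085·11.1) = 0.5437
  r_corr = 0.8104 + 0.5437 = 1.354 μm/a
  mass loss = 1.354 μm/a × 7.14 g/cm³ = 9.669 g·m⁻²·a⁻¹
carbon steel: temperature factor f = -0.054·(1.1) = -0.0594
  Pd branch = 1.77·Pd^0.52·e^(0.02·RH+f) = 15.61 μm/a
  Cl⁻ term: 0.102·25.8^0.62·exp(0.033·80+0.04·11.1) = 16.72
  sum: 15.61 + 16.72 → r_corr = 32.33 μm/a
  mass loss = 32.33 μm/a × 7.85 g/cm³ = 253.8 g·m⁻²·a⁻¹
copper: temperature factor f = -0.080·(1.1) = -0.0880
  Pd branch = 0.0053·Pd^0.26·e^(0.059·RH+f) = 0.7484 μm/a
  Cl⁻ term: 0.01025·25.8^0.27·exp(0.036·80+0.049·11.1) = 0.7566
  r_corr = 0.7484 + 0.7566 = 1.505 μm/a
  mass loss = 1.505 μm/a × 8.96 g/cm³ = 13.48 g·m⁻²·a⁻¹
Ordering by g·m⁻²·a⁻¹: carbon steel (254) > copper (13.5) > zinc (9.67)

["carbon steel", "copper", "zinc"]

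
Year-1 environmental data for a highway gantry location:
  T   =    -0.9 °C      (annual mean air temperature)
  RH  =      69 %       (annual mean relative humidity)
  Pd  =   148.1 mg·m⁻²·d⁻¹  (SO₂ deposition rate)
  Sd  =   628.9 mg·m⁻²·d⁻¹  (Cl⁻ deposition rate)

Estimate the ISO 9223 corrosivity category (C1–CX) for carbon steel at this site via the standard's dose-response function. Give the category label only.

C4

carbon steel: f(T) = +0.150·(T−10) [T≤10 °C] = -1.6350
  SO₂ term: 1.77·148.1^0.52·exp(0.02·69-1.6350) = 18.45
  Cl⁻ term: 0.102·628.9^0.62·exp(0.033·69+0.04·-0.9) = 52.12
  r_corr = 18.45 + 52.12 = 70.56 μm/a
ISO 9223 Table 2 (carbon steel): 50 < 70.6 ≤ 80 μm/a ⇒ C4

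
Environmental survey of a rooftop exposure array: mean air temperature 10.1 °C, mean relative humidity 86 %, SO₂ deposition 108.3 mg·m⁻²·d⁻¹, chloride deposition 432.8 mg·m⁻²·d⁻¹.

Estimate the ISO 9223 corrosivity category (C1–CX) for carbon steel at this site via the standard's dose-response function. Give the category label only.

carbon steel: temperature factor f = -0.054·(0.1) = -0.0054
  Pd branch = 1.77·Pd^0.52·e^(0.02·RH+f) = 112.4 μm/a
  Cl⁻ term: 0.102·432.8^0.62·exp(0.033·86+0.04·10.1) = 112.5
  sum: 112.4 + 112.5 → r_corr = 224.8 μm/a
225 μm/a falls in (200, 700] for carbon steel → category CX

CX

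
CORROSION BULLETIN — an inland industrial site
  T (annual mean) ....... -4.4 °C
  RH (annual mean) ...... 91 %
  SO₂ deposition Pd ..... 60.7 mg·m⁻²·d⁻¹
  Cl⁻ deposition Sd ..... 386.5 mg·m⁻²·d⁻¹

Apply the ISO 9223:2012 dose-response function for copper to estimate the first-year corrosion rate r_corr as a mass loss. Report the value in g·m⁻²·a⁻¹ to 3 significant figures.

copper: temperature factor f = +0.126·(-14.4) = -1.8144
  Pd branch = 0.0053·Pd^0.26·e^(0.059·RH+f) = 0.5391 μm/a
  Sd branch = 0.01025·Sd^0.27·e^(0.036·RH+0.049·T) = 1.092 μm/a
  sum: 0.5391 + 1.092 → r_corr = 1.631 μm/a
Convert to mass loss: 1.631 μm/a × 8.96 g/cm³ = 14.62 g·m⁻²·a⁻¹

r_corr = 14.6 g·m⁻²·a⁻¹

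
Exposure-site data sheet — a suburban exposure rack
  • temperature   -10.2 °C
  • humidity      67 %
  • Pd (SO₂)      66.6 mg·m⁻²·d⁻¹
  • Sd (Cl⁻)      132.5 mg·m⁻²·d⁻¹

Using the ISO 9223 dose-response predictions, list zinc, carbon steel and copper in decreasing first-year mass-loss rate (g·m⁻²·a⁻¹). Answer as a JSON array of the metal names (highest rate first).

["carbon steel", "zinc", "copper"]

zinc: f(T) = +0.038·(T−10) [T≤10 °C] = -0.7676
  Pd branch = 0.0129·Pd^0.44·e^(0.046·RH+f) = 0.828 μm/a
  Cl⁻ term: 0.0175·132.5^0.57·exp(0.008·67+0.085·-10.2) = 0.2037
  r_corr = 0.828 + 0.2037 = 1.032 μm/a
  mass loss = 1.032 μm/a × 7.14 g/cm³ = 7.366 g·m⁻²·a⁻¹
carbon steel: temperature factor f = +0.150·(-20.2) = -3.0300
  SO₂ term: 1.77·66.6^0.52·exp(0.02·67-3.0300) = 2.899
  Sd branch = 0.102·Sd^0.62·e^(0.033·RH+0.04·T) = 12.81 μm/a
  sum: 2.899 + 12.81 → r_corr = 15.7 μm/a
  mass loss = 15.7 μm/a × 7.85 g/cm³ = 123.3 g·m⁻²·a⁻¹
copper: f(T) = +0.126·(T−10) [T≤10 °C] = -2.5452
  SO₂ term: 0.0053·66.6^0.26·exp(0.059·67-2.5452) = 0.06453
  Sd branch = 0.01025·Sd^0.27·e^(0.036·RH+0.049·T) = 0.2595 μm/a
  r_corr = 0.06453 + 0.2595 = 0.3241 μm/a
  mass loss = 0.3241 μm/a × 8.96 g/cm³ = 2.904 g·m⁻²·a⁻¹
Ordering by g·m⁻²·a⁻¹: carbon steel (123) > zinc (7.37) > copper (2.9)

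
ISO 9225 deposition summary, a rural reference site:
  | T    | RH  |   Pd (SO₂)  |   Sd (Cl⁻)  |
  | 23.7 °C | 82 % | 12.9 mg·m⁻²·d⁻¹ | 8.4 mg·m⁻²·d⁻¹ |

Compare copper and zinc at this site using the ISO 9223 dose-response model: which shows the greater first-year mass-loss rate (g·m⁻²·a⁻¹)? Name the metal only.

copper: f(T) = -0.080·(T−10) [T>10 °C] = -1.0960
  SO₂ term: 0.0053·12.9^0.26·exp(0.059·82-1.0960) = 0.4347
  Cl⁻ term: 0.01025·8.4^0.27·exp(0.036·82+0.049·23.7) = 1.113
  sum: 0.4347 + 1.113 → r_corr = 1.548 μm/a
  mass loss = 1.548 μm/a × 8.96 g/cm³ = 13.87 g·m⁻²·a⁻¹
zinc: temperature factor f = -0.071·(13.7) = -0.9727
  Pd branch = 0.0129·Pd^0.44·e^(0.046·RH+f) = 0.6531 μm/a
  Cl⁻ term: 0.0175·8.4^0.57·exp(0.008·82+0.085·23.7) = 0.8505
  r_corr = 0.6531 + 0.8505 = 1.504 μm/a
  mass loss = 1.504 μm/a × 7.14 g/cm³ = 10.74 g·m⁻²·a⁻¹
Ordering by g·m⁻²·a⁻¹: copper (13.9) > zinc (10.7)

copper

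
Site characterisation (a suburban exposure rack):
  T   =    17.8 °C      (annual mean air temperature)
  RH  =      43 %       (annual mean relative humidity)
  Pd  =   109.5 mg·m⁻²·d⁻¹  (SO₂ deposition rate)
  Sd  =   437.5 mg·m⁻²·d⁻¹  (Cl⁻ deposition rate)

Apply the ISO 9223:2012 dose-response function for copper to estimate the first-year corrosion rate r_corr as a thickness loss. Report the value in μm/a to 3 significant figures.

r_corr = 0.717 μm/a

copper: f(T) = -0.080·(T−10) [T>10 °C] = -0.6240
  Pd branch = 0.0053·Pd^0.26·e^(0.059·RH+f) = 0.1217 μm/a
  Cl⁻ term: 0.01025·437.5^0.27·exp(0.036·43+0.049·17.8) = 0.5955
  r_corr = 0.1217 + 0.5955 = 0.7172 μm/a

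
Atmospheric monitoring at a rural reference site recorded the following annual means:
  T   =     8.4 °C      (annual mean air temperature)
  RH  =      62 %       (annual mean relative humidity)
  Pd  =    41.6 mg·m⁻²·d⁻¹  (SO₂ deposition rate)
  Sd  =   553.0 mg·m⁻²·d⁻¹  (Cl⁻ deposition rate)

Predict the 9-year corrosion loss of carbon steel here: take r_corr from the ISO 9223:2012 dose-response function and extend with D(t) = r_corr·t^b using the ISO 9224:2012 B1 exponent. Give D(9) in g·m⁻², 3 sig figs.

D(9) = 2.20e+03 g·m⁻²

carbon steel: temperature factor f = +0.150·(-1.6) = -0.2400
  Pd branch = 1.77·Pd^0.52·e^(0.02·RH+f) = 33.43 μm/a
  Sd branch = 0.102·Sd^0.62·e^(0.033·RH+0.04·T) = 55.41 μm/a
  r_corr = 33.43 + 55.41 = 88.84 μm/a
ISO 9224: D(t) = r_corr · t^b with b = 0.523 (carbon steel, B1)
  D(9) = 88.84 × 9^0.523 = 88.84 × 3.156 = 280.3 μm
  Mass loss = 280.3 μm × 7.85 g/cm³ = 2201 g·m⁻²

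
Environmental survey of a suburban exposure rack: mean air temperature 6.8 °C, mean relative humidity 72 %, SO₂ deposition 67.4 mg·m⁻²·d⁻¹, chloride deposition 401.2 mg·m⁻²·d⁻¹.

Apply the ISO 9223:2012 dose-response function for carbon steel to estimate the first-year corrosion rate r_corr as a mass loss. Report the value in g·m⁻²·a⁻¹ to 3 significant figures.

carbon steel: T≤10 °C ⇒ hinge +0.150·(6.8−10) = -0.4800
  SO₂ term: 1.77·67.4^0.52·exp(0.02·72-0.4800) = 41.29
  Cl⁻ term: 0.102·401.2^0.62·exp(0.033·72+0.04·6.8) = 59.25
  r_corr = 41.29 + 59.25 = 100.5 μm/a
Convert to mass loss: 100.5 μm/a × 7.85 g/cm³ = 789.2 g·m⁻²·a⁻¹

r_corr = 789 g·m⁻²·a⁻¹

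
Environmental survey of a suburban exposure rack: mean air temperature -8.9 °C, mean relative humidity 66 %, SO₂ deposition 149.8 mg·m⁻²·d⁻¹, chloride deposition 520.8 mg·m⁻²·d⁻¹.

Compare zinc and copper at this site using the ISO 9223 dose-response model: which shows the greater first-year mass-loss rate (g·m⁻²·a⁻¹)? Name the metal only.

zinc: temperature factor f = +0.038·(-18.9) = -0.7182
  SO₂ term: 0.0129·149.8^0.44·exp(0.046·66-0.7182) = 1.187
  Cl⁻ term: 0.0175·520.8^0.57·exp(0.008·66+0.085·-8.9) = 0.4924
  r_corr = 1.187 + 0.4924 = 1.679 μm/a
  mass loss = 1.679 μm/a × 7.14 g/cm³ = 11.99 g·m⁻²·a⁻¹
copper: f(T) = +0.126·(T−10) [T≤10 °C] = -2.3814
  Pd branch = 0.0053·Pd^0.26·e^(0.059·RH+f) = 0.08848 μm/a
  Sd branch = 0.01025·Sd^0.27·e^(0.036·RH+0.049·T) = 0.3861 μm/a
  sum: 0.08848 + 0.3861 → r_corr = 0.4746 μm/a
  mass loss = 0.4746 μm/a × 8.96 g/cm³ = 4.252 g·m⁻²·a⁻¹
Ordering by g·m⁻²·a⁻¹: zinc (12) > copper (4.25)

zinc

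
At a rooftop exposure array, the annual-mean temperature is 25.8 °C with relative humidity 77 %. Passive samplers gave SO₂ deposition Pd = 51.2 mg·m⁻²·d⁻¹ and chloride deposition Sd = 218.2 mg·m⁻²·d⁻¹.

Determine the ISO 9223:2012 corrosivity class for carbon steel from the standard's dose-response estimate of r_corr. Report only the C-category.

C5

carbon steel: T>10 °C ⇒ hinge -0.054·(25.8−10) = -0.8532
  Pd branch = 1.77·Pd^0.52·e^(0.02·RH+f) = 27.23 μm/a
  Sd branch = 0.102·Sd^0.62·e^(0.033·RH+0.04·T) = 102.4 μm/a
  sum: 27.23 + 102.4 → r_corr = 129.7 μm/a
130 μm/a falls in (80, 200] for carbon steel → category C5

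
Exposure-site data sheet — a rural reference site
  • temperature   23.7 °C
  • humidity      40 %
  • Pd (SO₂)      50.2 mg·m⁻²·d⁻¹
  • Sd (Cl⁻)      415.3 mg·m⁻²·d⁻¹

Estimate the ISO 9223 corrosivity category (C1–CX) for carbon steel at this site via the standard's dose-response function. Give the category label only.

C4

carbon steel: temperature factor f = -0.054·(13.7) = -0.7398
  SO₂ term: 1.77·50.2^0.52·exp(0.02·40-0.7398) = 14.4
  Sd branch = 0.102·Sd^0.62·e^(0.033·RH+0.04·T) = 41.4 μm/a
  sum: 14.4 + 41.4 → r_corr = 55.8 μm/a
Category bounds: 50…80 μm/a bracket r_corr ⇒ C4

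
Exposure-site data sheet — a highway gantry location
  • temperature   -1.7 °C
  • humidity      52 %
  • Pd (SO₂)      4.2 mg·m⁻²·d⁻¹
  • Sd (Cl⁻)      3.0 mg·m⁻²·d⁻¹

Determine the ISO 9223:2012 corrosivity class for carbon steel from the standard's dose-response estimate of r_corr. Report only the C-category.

carbon steel: f(T) = +0.150·(T−10) [T≤10 °C] = -1.7550
  Pd branch = 1.77·Pd^0.52·e^(0.02·RH+f) = 1.826 μm/a
  Sd branch = 0.102·Sd^0.62·e^(0.033·RH+0.04·T) = 1.047 μm/a
  r_corr = 1.826 + 1.047 = 2.874 μm/a
ISO 9223 Table 2 (carbon steel): 1.3 < 2.87 ≤ 25 μm/a ⇒ C2

C2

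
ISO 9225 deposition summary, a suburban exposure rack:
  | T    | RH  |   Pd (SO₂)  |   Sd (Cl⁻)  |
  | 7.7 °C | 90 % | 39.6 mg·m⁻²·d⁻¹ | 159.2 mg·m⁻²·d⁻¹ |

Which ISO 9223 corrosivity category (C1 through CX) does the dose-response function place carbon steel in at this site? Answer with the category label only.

C5

carbon steel: T≤10 °C ⇒ hinge +0.150·(7.7−10) = -0.3450
  sulphur-dioxide contribution → 51.37 μm/a
  chloride contribution → 62.72 μm/a
  ⇒ r_corr(carbon steel) = 114.1 μm/a
Category bounds: 80…200 μm/a bracket r_corr ⇒ C5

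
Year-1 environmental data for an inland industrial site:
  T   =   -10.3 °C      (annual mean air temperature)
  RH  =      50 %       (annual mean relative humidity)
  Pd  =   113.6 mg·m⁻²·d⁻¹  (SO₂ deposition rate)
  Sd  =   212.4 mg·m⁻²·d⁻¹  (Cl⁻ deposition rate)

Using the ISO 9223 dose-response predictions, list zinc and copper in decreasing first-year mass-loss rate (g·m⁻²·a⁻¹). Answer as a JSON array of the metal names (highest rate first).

zinc: T≤10 °C ⇒ hinge +0.038·(-10.3−10) = -0.7714
  SO₂ term: 0.0129·113.6^0.44·exp(0.046·50-0.7714) = 0.4773
  Cl⁻ term: 0.0175·212.4^0.57·exp(0.008·50+0.085·-10.3) = 0.2307
  r_corr = 0.4773 + 0.2307 = 0.708 μm/a
  mass loss = 0.708 μm/a × 7.14 g/cm³ = 5.055 g·m⁻²·a⁻¹
copper: f(T) = +0.126·(T−10) [T≤10 °C] = -2.5578
  SO₂ term: 0.0053·113.6^0.26·exp(0.059·50-2.5578) = 0.02685
  Sd branch = 0.01025·Sd^0.27·e^(0.036·RH+0.049·T) = 0.1591 μm/a
  sum: 0.02685 + 0.1591 → r_corr = 0.1859 μm/a
  mass loss = 0.1859 μm/a × 8.96 g/cm³ = 1.666 g·m⁻²·a⁻¹
Ordering by g·m⁻²·a⁻¹: zinc (5.06) > copper (1.67)

["zinc", "copper"]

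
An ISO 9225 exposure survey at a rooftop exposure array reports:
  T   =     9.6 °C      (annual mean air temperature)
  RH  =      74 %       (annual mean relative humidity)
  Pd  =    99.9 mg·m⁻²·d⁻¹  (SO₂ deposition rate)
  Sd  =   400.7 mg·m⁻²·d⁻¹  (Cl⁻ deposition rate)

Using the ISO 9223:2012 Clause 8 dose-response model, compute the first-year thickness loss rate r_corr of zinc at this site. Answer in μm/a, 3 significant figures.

r_corr = 5.08 μm/a

zinc: f(T) = +0.038·(T−10) [T≤10 °C] = -0.0152
  sulphur-dioxide contribution → 2.898 μm/a
  chloride contribution → 2.178 μm/a
  total first-year rate 5.077 μm/a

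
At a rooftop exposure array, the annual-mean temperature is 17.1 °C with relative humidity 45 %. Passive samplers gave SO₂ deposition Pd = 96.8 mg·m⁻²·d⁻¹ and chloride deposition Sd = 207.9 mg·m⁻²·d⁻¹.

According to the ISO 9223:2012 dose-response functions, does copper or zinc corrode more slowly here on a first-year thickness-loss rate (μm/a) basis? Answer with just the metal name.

copper

copper: temperature factor f = -0.080·(7.1) = -0.5680
  Pd branch = 0.0053·Pd^0.26·e^(0.059·RH+f) = 0.1403 μm/a
  Cl⁻ term: 0.01025·207.9^0.27·exp(0.036·45+0.049·17.1) = 0.5058
  r_corr = 0.1403 + 0.5058 = 0.6461 μm/a
zinc: f(T) = -0.071·(T−10) [T>10 °C] = -0.5041
  Pd branch = 0.0129·Pd^0.44·e^(0.046·RH+f) = 0.4618 μm/a
  Sd branch = 0.0175·Sd^0.57·e^(0.008·RH+0.085·T) = 2.248 μm/a
  sum: 0.4618 + 2.248 → r_corr = 2.71 μm/a
Ordering by μm/a: zinc (2.71) > copper (0.646)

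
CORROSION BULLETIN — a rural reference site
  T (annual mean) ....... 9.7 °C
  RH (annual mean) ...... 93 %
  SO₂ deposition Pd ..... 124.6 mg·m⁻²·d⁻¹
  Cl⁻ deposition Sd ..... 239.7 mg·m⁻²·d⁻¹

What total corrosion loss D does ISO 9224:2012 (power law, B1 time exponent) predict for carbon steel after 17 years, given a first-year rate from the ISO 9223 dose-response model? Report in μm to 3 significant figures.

carbon steel: f(T) = +0.150·(T−10) [T≤10 °C] = -0.0450
  sulphur-dioxide contribution → 133.6 μm/a
  chloride contribution → 96.68 μm/a
  total first-year rate 230.3 μm/a
Long-term exponent b (ISO 9224 Table 2, B1) = 0.523
  D(17) = 230.3 × 17^0.523 = 230.3 × 4.401 = 1014 μm

D(17) = 1.01e+03 μm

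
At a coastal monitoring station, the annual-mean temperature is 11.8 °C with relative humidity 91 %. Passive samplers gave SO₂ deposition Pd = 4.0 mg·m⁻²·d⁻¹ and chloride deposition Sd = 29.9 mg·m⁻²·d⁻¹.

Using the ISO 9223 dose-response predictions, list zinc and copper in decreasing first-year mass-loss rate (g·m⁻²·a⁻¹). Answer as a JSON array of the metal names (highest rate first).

["copper", "zinc"]

zinc: f(T) = -0.071·(T−10) [T>10 °C] = -0.1278
  SO₂ term: 0.0129·4.0^0.44·exp(0.046·91-0.1278) = 1.374
  Cl⁻ term: 0.0175·29.9^0.57·exp(0.008·91+0.085·11.8) = 0.6854
  r_corr = 1.374 + 0.6854 = 2.059 μm/a
  mass loss = 2.059 μm/a × 7.14 g/cm³ = 14.7 g·m⁻²·a⁻¹
copper: T>10 °C ⇒ hinge -0.080·(11.8−10) = -0.1440
  SO₂ term: 0.0053·4.0^0.26·exp(0.059·91-0.1440) = 1.413
  Sd branch = 0.01025·Sd^0.27·e^(0.036·RH+0.049·T) = 1.211 μm/a
  sum: 1.413 + 1.211 → r_corr = 2.623 μm/a
  mass loss = 2.623 μm/a × 8.96 g/cm³ = 23.5 g·m⁻²·a⁻¹
Ordering by g·m⁻²·a⁻¹: copper (23.5) > zinc (14.7)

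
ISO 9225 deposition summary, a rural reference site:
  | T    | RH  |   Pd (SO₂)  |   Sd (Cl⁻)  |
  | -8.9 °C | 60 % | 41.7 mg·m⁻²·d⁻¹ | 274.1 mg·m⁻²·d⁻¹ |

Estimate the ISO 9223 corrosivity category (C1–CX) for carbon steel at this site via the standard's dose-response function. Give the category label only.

C2

carbon steel: f(T) = +0.150·(T−10) [T≤10 °C] = -2.8350
  sulphur-dioxide contribution → 2.401 μm/a
  chloride contribution → 16.8 μm/a
  ⇒ r_corr(carbon steel) = 19.2 μm/a
19.2 μm/a falls in (1.3, 25] for carbon steel → category C2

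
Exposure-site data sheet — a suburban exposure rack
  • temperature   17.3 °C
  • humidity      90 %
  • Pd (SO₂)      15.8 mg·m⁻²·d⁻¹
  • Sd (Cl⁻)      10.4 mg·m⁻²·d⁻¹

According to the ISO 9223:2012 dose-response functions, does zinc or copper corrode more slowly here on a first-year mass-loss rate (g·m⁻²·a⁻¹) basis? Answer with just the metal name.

zinc

zinc: temperature factor f = -0.071·(7.3) = -0.5183
  Pd branch = 0.0129·Pd^0.44·e^(0.046·RH+f) = 1.625 μm/a
  Cl⁻ term: 0.0175·10.4^0.57·exp(0.008·90+0.085·17.3) = 0.5944
  r_corr = 1.625 + 0.5944 = 2.219 μm/a
  mass loss = 2.219 μm/a × 7.14 g/cm³ = 15.85 g·m⁻²·a⁻¹
copper: T>10 °C ⇒ hinge -0.080·(17.3−10) = -0.5840
  Pd branch = 0.0053·Pd^0.26·e^(0.059·RH+f) = 1.226 μm/a
  Cl⁻ term: 0.01025·10.4^0.27·exp(0.036·90+0.049·17.3) = 1.15
  sum: 1.226 + 1.15 → r_corr = 2.375 μm/a
  mass loss = 2.375 μm/a × 8.96 g/cm³ = 21.28 g·m⁻²·a⁻¹
Ordering by g·m⁻²·a⁻¹: copper (21.3) > zinc (15.8)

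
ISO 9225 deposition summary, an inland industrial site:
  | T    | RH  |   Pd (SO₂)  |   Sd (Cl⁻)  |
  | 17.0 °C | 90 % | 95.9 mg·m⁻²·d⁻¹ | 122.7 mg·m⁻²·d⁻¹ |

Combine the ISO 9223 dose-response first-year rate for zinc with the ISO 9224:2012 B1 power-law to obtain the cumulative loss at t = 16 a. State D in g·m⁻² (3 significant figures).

D(16) = 411 g·m⁻²

zinc: temperature factor f = -0.071·(7.0) = -0.4970
  sulphur-dioxide contribution → 3.67 μm/a
  chloride contribution → 2.366 μm/a
  total first-year rate 6.036 μm/a
ISO 9224: D(t) = r_corr · t^b with b = 0.813 (zinc, B1)
  D(16) = 6.036 × 16^0.813 = 6.036 × 9.527 = 57.5 μm
  Mass loss = 57.5 μm × 7.14 g/cm³ = 410.6 g·m⁻²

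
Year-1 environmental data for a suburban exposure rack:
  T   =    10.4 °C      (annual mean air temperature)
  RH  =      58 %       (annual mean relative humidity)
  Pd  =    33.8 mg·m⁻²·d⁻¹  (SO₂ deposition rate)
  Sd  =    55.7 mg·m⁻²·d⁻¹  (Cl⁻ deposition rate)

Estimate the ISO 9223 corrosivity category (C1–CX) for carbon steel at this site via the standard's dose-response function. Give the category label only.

C3

carbon steel: temperature factor f = -0.054·(0.4) = -0.0216
  sulphur-dioxide contribution → 34.47 μm/a
  chloride contribution → 12.67 μm/a
  total first-year rate 47.14 μm/a
Category bounds: 25…50 μm/a bracket r_corr ⇒ C3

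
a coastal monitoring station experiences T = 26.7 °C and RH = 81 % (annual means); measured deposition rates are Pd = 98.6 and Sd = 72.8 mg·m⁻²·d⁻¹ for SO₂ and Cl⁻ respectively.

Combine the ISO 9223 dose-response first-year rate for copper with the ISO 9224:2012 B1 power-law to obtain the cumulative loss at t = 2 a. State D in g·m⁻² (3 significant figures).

D(2) = 39.5 g·m⁻²

copper: temperature factor f = -0.080·(16.7) = -1.3360
  sulphur-dioxide contribution → 0.547 μm/a
  chloride contribution → 2.229 μm/a
  ⇒ r_corr(copper) = 2.776 μm/a
Power-law: D(2) = r_corr · 2^0.667
  D(2) = 2.776 × 2^0.667 = 2.776 × 1.588 = 4.407 μm
  Mass loss = 4.407 μm × 8.96 g/cm³ = 39.49 g·m⁻²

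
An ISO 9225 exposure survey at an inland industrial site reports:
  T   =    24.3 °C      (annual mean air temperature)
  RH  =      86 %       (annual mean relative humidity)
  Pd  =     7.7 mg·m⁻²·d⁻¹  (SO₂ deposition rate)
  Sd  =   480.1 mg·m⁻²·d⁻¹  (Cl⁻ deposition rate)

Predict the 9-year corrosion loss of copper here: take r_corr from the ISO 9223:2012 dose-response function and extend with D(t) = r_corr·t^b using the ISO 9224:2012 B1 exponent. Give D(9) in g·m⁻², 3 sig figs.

copper: temperature factor f = -0.080·(14.3) = -1.1440
  Pd branch = 0.0053·Pd^0.26·e^(0.059·RH+f) = 0.4587 μm/a
  Sd branch = 0.01025·Sd^0.27·e^(0.036·RH+0.049·T) = 3.948 μm/a
  sum: 0.4587 + 3.948 → r_corr = 4.407 μm/a
Long-term exponent b (ISO 9224 Table 2, B1) = 0.667
  D(9) = 4.407 × 9^0.667 = 4.407 × 4.33 = 19.08 μm
  Mass loss = 19.08 μm × 8.96 g/cm³ = 171 g·m⁻²

D(9) = 171 g·m⁻²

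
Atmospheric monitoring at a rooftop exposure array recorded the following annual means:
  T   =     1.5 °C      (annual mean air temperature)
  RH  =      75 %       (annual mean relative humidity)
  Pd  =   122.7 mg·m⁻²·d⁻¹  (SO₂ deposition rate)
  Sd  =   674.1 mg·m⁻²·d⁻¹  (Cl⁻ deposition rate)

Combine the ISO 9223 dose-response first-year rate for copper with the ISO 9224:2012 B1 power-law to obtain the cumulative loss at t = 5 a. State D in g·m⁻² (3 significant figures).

D(5) = 38.9 g·m⁻²

copper: temperature factor f = +0.126·(-8.5) = -1.0710
  sulphur-dioxide contribution → 0.5297 μm/a
  chloride contribution → 0.9528 μm/a
  total first-year rate 1.482 μm/a
ISO 9224: D(t) = r_corr · t^b with b = 0.667 (copper, B1)
  D(5) = 1.482 × 5^0.667 = 1.482 × 2.926 = 4.337 μm
  Mass loss = 4.337 μm × 8.96 g/cm³ = 38.86 g·m⁻²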